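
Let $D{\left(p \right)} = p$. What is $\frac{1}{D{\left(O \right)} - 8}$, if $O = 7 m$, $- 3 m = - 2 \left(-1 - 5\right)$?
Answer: $- \frac{1}{36} \approx -0.027778$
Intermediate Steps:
$m = -4$ ($m = - \frac{\left(-2\right) \left(-1 - 5\right)}{3} = - \frac{\left(-2\right) \left(-6\right)}{3} = \left(- \frac{1}{3}\right) 12 = -4$)
$O = -28$ ($O = 7 \left(-4\right) = -28$)
$\frac{1}{D{\left(O \right)} - 8} = \frac{1}{-28 - 8} = \frac{1}{-36} = - \frac{1}{36}$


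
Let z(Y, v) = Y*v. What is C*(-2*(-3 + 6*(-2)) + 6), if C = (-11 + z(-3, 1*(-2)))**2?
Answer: 900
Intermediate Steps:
C = 25 (C = (-11 - 3*(-2))**2 = (-11 + 6)**2 = (-5)**2 = 25)
C*(-2*(-3 + 6*(-2)) + 6) = 25*(-2*(-3 + 6*(-2)) + 6) = 25*(-2*(-3 - 12) + 6) = 25*(-2*(-15) + 6) = 25*(30 + 6) = 25*36 = 900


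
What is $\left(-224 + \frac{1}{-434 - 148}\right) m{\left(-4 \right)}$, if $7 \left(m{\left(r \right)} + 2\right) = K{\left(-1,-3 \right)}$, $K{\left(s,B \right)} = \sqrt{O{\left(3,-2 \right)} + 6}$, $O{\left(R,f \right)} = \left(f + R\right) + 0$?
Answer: $\frac{130369}{291} - \frac{130369 \sqrt{7}}{4074} \approx 363.34$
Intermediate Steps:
$O{\left(R,f \right)} = R + f$ ($O{\left(R,f \right)} = \left(R + f\right) + 0 = R + f$)
$K{\left(s,B \right)} = \sqrt{7}$ ($K{\left(s,B \right)} = \sqrt{\left(3 - 2\right) + 6} = \sqrt{1 + 6} = \sqrt{7}$)
$m{\left(r \right)} = -2 + \frac{\sqrt{7}}{7}$
$\left(-224 + \frac{1}{-434 - 148}\right) m{\left(-4 \right)} = \left(-224 + \frac{1}{-434 - 148}\right) \left(-2 + \frac{\sqrt{7}}{7}\right) = \left(-224 + \frac{1}{-582}\right) \left(-2 + \frac{\sqrt{7}}{7}\right) = \left(-224 - \frac{1}{582}\right) \left(-2 + \frac{\sqrt{7}}{7}\right) = - \frac{130369 \left(-2 + \frac{\sqrt{7}}{7}\right)}{582} = \frac{130369}{291} - \frac{130369 \sqrt{7}}{4074}$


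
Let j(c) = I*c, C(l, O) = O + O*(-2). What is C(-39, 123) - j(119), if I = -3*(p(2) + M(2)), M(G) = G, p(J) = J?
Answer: 1305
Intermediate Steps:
C(l, O) = -O (C(l, O) = O - 2*O = -O)
I = -12 (I = -3*(2 + 2) = -3*4 = -12)
j(c) = -12*c
C(-39, 123) - j(119) = -1*123 - (-12)*119 = -123 - 1*(-1428) = -123 + 1428 = 1305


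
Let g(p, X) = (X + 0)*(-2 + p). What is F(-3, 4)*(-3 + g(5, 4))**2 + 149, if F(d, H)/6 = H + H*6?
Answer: 13757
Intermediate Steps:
g(p, X) = X*(-2 + p)
F(d, H) = 42*H (F(d, H) = 6*(H + H*6) = 6*(H + 6*H) = 6*(7*H) = 42*H)
F(-3, 4)*(-3 + g(5, 4))**2 + 149 = (42*4)*(-3 + 4*(-2 + 5))**2 + 149 = 168*(-3 + 4*3)**2 + 149 = 168*(-3 + 12)**2 + 149 = 168*9**2 + 149 = 168*81 + 149 = 13608 + 149 = 13757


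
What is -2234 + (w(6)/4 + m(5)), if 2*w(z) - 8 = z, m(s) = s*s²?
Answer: -8429/4 ≈ -2107.3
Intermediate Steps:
m(s) = s³
w(z) = 4 + z/2
-2234 + (w(6)/4 + m(5)) = -2234 + ((4 + (½)*6)/4 + 5³) = -2234 + ((4 + 3)/4 + 125) = -2234 + ((¼)*7 + 125) = -2234 + (7/4 + 125) = -2234 + 507/4 = -8429/4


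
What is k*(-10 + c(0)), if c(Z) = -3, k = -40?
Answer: 520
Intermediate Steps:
k*(-10 + c(0)) = -40*(-10 - 3) = -40*(-13) = 520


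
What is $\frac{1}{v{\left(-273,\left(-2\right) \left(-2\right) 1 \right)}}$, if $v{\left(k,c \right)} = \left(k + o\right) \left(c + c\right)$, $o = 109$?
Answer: $- \frac{1}{1312} \approx -0.0007622$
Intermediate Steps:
$v{\left(k,c \right)} = 2 c \left(109 + k\right)$ ($v{\left(k,c \right)} = \left(k + 109\right) \left(c + c\right) = \left(109 + k\right) 2 c = 2 c \left(109 + k\right)$)
$\frac{1}{v{\left(-273,\left(-2\right) \left(-2\right) 1 \right)}} = \frac{1}{2 \left(-2\right) \left(-2\right) 1 \left(109 - 273\right)} = \frac{1}{2 \cdot 4 \cdot 1 \left(-164\right)} = \frac{1}{2 \cdot 4 \left(-164\right)} = \frac{1}{-1312} = - \frac{1}{1312}$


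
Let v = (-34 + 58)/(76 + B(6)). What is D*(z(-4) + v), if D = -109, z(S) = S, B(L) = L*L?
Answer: 5777/14 ≈ 412.64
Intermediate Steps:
B(L) = L**2
v = 3/14 (v = (-34 + 58)/(76 + 6**2) = 24/(76 + 36) = 24/112 = 24*(1/112) = 3/14 ≈ 0.21429)
D*(z(-4) + v) = -109*(-4 + 3/14) = -109*(-53/14) = 5777/14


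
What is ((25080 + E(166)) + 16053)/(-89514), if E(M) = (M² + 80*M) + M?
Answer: -82135/89514 ≈ -0.91757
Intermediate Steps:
E(M) = M² + 81*M
((25080 + E(166)) + 16053)/(-89514) = ((25080 + 166*(81 + 166)) + 16053)/(-89514) = ((25080 + 166*247) + 16053)*(-1/89514) = ((25080 + 41002) + 16053)*(-1/89514) = (66082 + 16053)*(-1/89514) = 82135*(-1/89514) = -82135/89514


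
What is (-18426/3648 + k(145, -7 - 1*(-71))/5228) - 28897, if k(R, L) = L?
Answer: -22967178501/794656 ≈ -28902.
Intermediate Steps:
(-18426/3648 + k(145, -7 - 1*(-71))/5228) - 28897 = (-18426/3648 + (-7 - 1*(-71))/5228) - 28897 = (-18426*1/3648 + (-7 + 71)*(1/5228)) - 28897 = (-3071/608 + 64*(1/5228)) - 28897 = (-3071/608 + 16/1307) - 28897 = -4004069/794656 - 28897 = -22967178501/794656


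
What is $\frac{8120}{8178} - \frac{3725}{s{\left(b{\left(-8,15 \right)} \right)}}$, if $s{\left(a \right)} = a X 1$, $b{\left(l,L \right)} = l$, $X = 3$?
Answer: $\frac{176195}{1128} \approx 156.2$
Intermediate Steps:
$s{\left(a \right)} = 3 a$ ($s{\left(a \right)} = a 3 \cdot 1 = 3 a 1 = 3 a$)
$\frac{8120}{8178} - \frac{3725}{s{\left(b{\left(-8,15 \right)} \right)}} = \frac{8120}{8178} - \frac{3725}{3 \left(-8\right)} = 8120 \cdot \frac{1}{8178} - \frac{3725}{-24} = \frac{140}{141} - - \frac{3725}{24} = \frac{140}{141} + \frac{3725}{24} = \frac{176195}{1128}$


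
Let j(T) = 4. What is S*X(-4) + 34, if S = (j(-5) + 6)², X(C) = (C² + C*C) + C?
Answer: 2834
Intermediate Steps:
X(C) = C + 2*C² (X(C) = (C² + C²) + C = 2*C² + C = C + 2*C²)
S = 100 (S = (4 + 6)² = 10² = 100)
S*X(-4) + 34 = 100*(-4*(1 + 2*(-4))) + 34 = 100*(-4*(1 - 8)) + 34 = 100*(-4*(-7)) + 34 = 100*28 + 34 = 2800 + 34 = 2834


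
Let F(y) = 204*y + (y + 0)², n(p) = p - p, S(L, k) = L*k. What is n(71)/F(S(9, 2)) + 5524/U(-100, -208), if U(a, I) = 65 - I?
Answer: 5524/273 ≈ 20.234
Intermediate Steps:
n(p) = 0
F(y) = y² + 204*y (F(y) = 204*y + y² = y² + 204*y)
n(71)/F(S(9, 2)) + 5524/U(-100, -208) = 0/(((9*2)*(204 + 9*2))) + 5524/(65 - 1*(-208)) = 0/((18*(204 + 18))) + 5524/(65 + 208) = 0/((18*222)) + 5524/273 = 0/3996 + 5524*(1/273) = 0*(1/3996) + 5524/273 = 0 + 5524/273 = 5524/273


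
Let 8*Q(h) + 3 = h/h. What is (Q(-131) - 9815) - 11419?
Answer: -84937/4 ≈ -21234.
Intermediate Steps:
Q(h) = -¼ (Q(h) = -3/8 + (h/h)/8 = -3/8 + (⅛)*1 = -3/8 + ⅛ = -¼)
(Q(-131) - 9815) - 11419 = (-¼ - 9815) - 11419 = -39261/4 - 11419 = -84937/4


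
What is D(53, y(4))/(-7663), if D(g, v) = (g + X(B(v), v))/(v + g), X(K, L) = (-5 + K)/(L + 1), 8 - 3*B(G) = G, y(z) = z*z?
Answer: -2680/26966097 ≈ -9.9384e-5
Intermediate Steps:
y(z) = z²
B(G) = 8/3 - G/3
X(K, L) = (-5 + K)/(1 + L)
D(g, v) = (g + (-7/3 - v/3)/(1 + v))/(g + v) (D(g, v) = (g + (-5 + (8/3 - v/3))/(1 + v))/(v + g) = (g + (-7/3 - v/3)/(1 + v))/(g + v))
D(53, y(4))/(-7663) = ((-7 - 1*4² + 3*53*(1 + 4²))/(3*(1 + 4²)*(53 + 4²)))/(-7663) = ((-7 - 1*16 + 3*53*(1 + 16))/(3*(1 + 16)*(53 + 16)))*(-1/7663) = ((⅓)*(-7 - 16 + 3*53*17)/(17*69))*(-1/7663) = ((⅓)*(1/17)*(1/69)*(-7 - 16 + 2703))*(-1/7663) = ((⅓)*(1/17)*(1/69)*2680)*(-1/7663) = (2680/3519)*(-1/7663) = -2680/26966097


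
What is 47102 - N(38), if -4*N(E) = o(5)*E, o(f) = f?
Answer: 94299/2 ≈ 47150.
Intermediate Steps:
N(E) = -5*E/4
47102 - N(38) = 47102 - (-5)*38/4 = 47102 - 1*(-95/2) = 47102 + 95/2 = 94299/2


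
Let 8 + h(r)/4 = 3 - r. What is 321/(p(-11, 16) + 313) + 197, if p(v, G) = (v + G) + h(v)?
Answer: 22565/114 ≈ 197.94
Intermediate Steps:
h(r) = -20 - 4*r (h(r) = -32 + 4*(3 - r) = -32 + (12 - 4*r) = -20 - 4*r)
p(v, G) = -20 + G - 3*v (p(v, G) = (v + G) + (-20 - 4*v) = (G + v) + (-20 - 4*v) = -20 + G - 3*v)
321/(p(-11, 16) + 313) + 197 = 321/((-20 + 16 - 3*(-11)) + 313) + 197 = 321/((-20 + 16 + 33) + 313) + 197 = 321/(29 + 313) + 197 = 321/342 + 197 = (1/342)*321 + 197 = 107/114 + 197 = 22565/114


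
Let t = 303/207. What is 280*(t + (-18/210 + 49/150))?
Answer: 54892/115 ≈ 477.32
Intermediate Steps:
t = 101/69 (t = 303*(1/207) = 101/69 ≈ 1.4638)
280*(t + (-18/210 + 49/150)) = 280*(101/69 + (-18/210 + 49/150)) = 280*(101/69 + (-18*1/210 + 49*(1/150))) = 280*(101/69 + (-3/35 + 49/150)) = 280*(101/69 + 253/1050) = 280*(13723/8050) = 54892/115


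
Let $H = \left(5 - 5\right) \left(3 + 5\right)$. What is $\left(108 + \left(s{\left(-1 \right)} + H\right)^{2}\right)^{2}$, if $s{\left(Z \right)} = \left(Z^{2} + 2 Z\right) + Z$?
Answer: $12544$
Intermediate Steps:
$H = 0$ ($H = 0 \cdot 8 = 0$)
$s{\left(Z \right)} = Z^{2} + 3 Z$
$\left(108 + \left(s{\left(-1 \right)} + H\right)^{2}\right)^{2} = \left(108 + \left(- (3 - 1) + 0\right)^{2}\right)^{2} = \left(108 + \left(\left(-1\right) 2 + 0\right)^{2}\right)^{2} = \left(108 + \left(-2 + 0\right)^{2}\right)^{2} = \left(108 + \left(-2\right)^{2}\right)^{2} = \left(108 + 4\right)^{2} = 112^{2} = 12544$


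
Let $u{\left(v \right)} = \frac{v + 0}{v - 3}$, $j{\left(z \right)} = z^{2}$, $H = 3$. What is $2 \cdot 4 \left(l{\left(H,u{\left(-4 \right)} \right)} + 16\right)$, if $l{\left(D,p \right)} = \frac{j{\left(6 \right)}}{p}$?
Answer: $632$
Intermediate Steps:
$u{\left(v \right)} = \frac{v}{-3 + v}$
$l{\left(D,p \right)} = \frac{36}{p}$ ($l{\left(D,p \right)} = \frac{6^{2}}{p} = \frac{36}{p}$)
$2 \cdot 4 \left(l{\left(H,u{\left(-4 \right)} \right)} + 16\right) = 2 \cdot 4 \left(\frac{36}{\left(-4\right) \frac{1}{-3 - 4}} + 16\right) = 8 \left(\frac{36}{\left(-4\right) \frac{1}{-7}} + 16\right) = 8 \left(\frac{36}{\left(-4\right) \left(- \frac{1}{7}\right)} + 16\right) = 8 \left(\frac{36}{\frac{4}{7}} + 16\right) = 8 \left(36 \cdot \frac{7}{4} + 16\right) = 8 \left(63 + 16\right) = 8 \cdot 79 = 632$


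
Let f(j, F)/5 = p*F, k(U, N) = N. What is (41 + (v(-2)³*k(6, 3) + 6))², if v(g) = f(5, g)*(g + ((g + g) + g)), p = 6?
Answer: 110075345362946209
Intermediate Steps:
f(j, F) = 30*F (f(j, F) = 5*(6*F) = 30*F)
v(g) = 120*g² (v(g) = (30*g)*(g + ((g + g) + g)) = (30*g)*(g + (2*g + g)) = (30*g)*(g + 3*g) = (30*g)*(4*g) = 120*g²)
(41 + (v(-2)³*k(6, 3) + 6))² = (41 + ((120*(-2)²)³*3 + 6))² = (41 + ((120*4)³*3 + 6))² = (41 + (480³*3 + 6))² = (41 + (110592000*3 + 6))² = (41 + (331776000 + 6))² = (41 + 331776006)² = 331776047² = 110075345362946209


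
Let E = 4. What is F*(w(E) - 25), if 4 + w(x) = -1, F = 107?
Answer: -3210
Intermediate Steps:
w(x) = -5 (w(x) = -4 - 1 = -5)
F*(w(E) - 25) = 107*(-5 - 25) = 107*(-30) = -3210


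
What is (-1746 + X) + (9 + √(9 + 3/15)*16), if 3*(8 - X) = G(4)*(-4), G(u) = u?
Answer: -5171/3 + 16*√230/5 ≈ -1675.1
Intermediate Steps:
X = 40/3 (X = 8 - 4*(-4)/3 = 8 - ⅓*(-16) = 8 + 16/3 = 40/3 ≈ 13.333)
(-1746 + X) + (9 + √(9 + 3/15)*16) = (-1746 + 40/3) + (9 + √(9 + 3/15)*16) = -5198/3 + (9 + √(9 + 3*(1/15))*16) = -5198/3 + (9 + √(9 + ⅕)*16) = -5198/3 + (9 + √(46/5)*16) = -5198/3 + (9 + (√230/5)*16) = -5198/3 + (9 + 16*√230/5) = -5171/3 + 16*√230/5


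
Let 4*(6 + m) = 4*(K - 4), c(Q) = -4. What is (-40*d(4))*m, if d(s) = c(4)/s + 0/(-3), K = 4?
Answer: -240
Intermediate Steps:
m = -6 (m = -6 + (4*(4 - 4))/4 = -6 + (4*0)/4 = -6 + (¼)*0 = -6 + 0 = -6)
d(s) = -4/s (d(s) = -4/s + 0/(-3) = -4/s + 0*(-⅓) = -4/s + 0 = -4/s)
(-40*d(4))*m = -(-160)/4*(-6) = -40*(-1)*(-6) = 40*(-6) = -240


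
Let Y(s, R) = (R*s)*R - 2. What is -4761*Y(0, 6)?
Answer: 9522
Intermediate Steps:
Y(s, R) = -2 + s*R² (Y(s, R) = s*R² - 2 = -2 + s*R²)
-4761*Y(0, 6) = -4761*(-2 + 0*6²) = -4761*(-2 + 0*36) = -4761*(-2 + 0) = -4761*(-2) = 9522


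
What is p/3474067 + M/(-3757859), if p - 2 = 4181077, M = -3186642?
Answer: 26782513162875/13055053942553 ≈ 2.0515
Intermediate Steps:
p = 4181079 (p = 2 + 4181077 = 4181079)
p/3474067 + M/(-3757859) = 4181079/3474067 - 3186642/(-3757859) = 4181079*(1/3474067) - 3186642*(-1/3757859) = 4181079/3474067 + 3186642/3757859 = 26782513162875/13055053942553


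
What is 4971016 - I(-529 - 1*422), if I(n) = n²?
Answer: 4066615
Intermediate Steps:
4971016 - I(-529 - 1*422) = 4971016 - (-529 - 1*422)² = 4971016 - (-529 - 422)² = 4971016 - 1*(-951)² = 4971016 - 1*904401 = 4971016 - 904401 = 4066615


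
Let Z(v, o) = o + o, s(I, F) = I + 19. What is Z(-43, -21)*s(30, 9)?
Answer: -2058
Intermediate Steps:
s(I, F) = 19 + I
Z(v, o) = 2*o
Z(-43, -21)*s(30, 9) = (2*(-21))*(19 + 30) = -42*49 = -2058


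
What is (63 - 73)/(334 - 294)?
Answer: -¼ ≈ -0.25000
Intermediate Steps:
(63 - 73)/(334 - 294) = -10/40 = -10*1/40 = -¼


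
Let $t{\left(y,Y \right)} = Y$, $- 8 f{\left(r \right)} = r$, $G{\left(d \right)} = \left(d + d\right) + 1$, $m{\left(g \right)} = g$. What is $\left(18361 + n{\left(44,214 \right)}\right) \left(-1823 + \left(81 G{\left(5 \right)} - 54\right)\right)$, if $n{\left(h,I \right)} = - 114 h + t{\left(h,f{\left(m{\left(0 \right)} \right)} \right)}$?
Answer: $-13158170$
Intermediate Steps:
$G{\left(d \right)} = 1 + 2 d$ ($G{\left(d \right)} = 2 d + 1 = 1 + 2 d$)
$f{\left(r \right)} = - \frac{r}{8}$
$n{\left(h,I \right)} = - 114 h$ ($n{\left(h,I \right)} = - 114 h - 0 = - 114 h + 0 = - 114 h$)
$\left(18361 + n{\left(44,214 \right)}\right) \left(-1823 + \left(81 G{\left(5 \right)} - 54\right)\right) = \left(18361 - 5016\right) \left(-1823 - \left(54 - 81 \left(1 + 2 \cdot 5\right)\right)\right) = \left(18361 - 5016\right) \left(-1823 - \left(54 - 81 \left(1 + 10\right)\right)\right) = 13345 \left(-1823 + \left(81 \cdot 11 - 54\right)\right) = 13345 \left(-1823 + \left(891 - 54\right)\right) = 13345 \left(-1823 + 837\right) = 13345 \left(-986\right) = -13158170$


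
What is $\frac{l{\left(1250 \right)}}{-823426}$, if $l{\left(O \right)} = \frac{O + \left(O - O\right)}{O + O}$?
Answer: $- \frac{1}{1646852} \approx -6.0722 \cdot 10^{-7}$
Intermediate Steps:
$l{\left(O \right)} = \frac{1}{2}$ ($l{\left(O \right)} = \frac{O + 0}{2 O} = O \frac{1}{2 O} = \frac{1}{2}$)
$\frac{l{\left(1250 \right)}}{-823426} = \frac{1}{2 \left(-823426\right)} = \frac{1}{2} \left(- \frac{1}{823426}\right) = - \frac{1}{1646852}$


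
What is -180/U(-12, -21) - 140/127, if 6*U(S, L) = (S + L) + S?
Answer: 2908/127 ≈ 22.898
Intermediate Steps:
U(S, L) = S/3 + L/6 (U(S, L) = ((S + L) + S)/6 = ((L + S) + S)/6 = (L + 2*S)/6 = S/3 + L/6)
-180/U(-12, -21) - 140/127 = -180/((⅓)*(-12) + (⅙)*(-21)) - 140/127 = -180/(-4 - 7/2) - 140*1/127 = -180/(-15/2) - 140/127 = -180*(-2/15) - 140/127 = 24 - 140/127 = 2908/127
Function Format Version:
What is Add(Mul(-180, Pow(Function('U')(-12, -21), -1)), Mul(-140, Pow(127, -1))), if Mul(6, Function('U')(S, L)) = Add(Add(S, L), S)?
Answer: Rational(2908, 127) ≈ 22.898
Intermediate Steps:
Function('U')(S, L) = Add(Mul(Rational(1, 3), S), Mul(Rational(1, 6), L)) (Function('U')(S, L) = Mul(Rational(1, 6), Add(Add(S, L), S)) = Mul(Rational(1, 6), Add(Add(L, S), S)) = Mul(Rational(1, 6), Add(L, Mul(2, S))) = Add(Mul(Rational(1, 3), S), Mul(Rational(1, 6), L)))
Add(Mul(-180, Pow(Function('U')(-12, -21), -1)), Mul(-140, Pow(127, -1))) = Add(Mul(-180, Pow(Add(Mul(Rational(1, 3), -12), Mul(Rational(1, 6), -21)), -1)), Mul(-140, Pow(127, -1))) = Add(Mul(-180, Pow(Add(-4, Rational(-7, 2)), -1)), Mul(-140, Rational(1, 127))) = Add(Mul(-180, Pow(Rational(-15, 2), -1)), Rational(-140, 127)) = Add(Mul(-180, Rational(-2, 15)), Rational(-140, 127)) = Add(24, Rational(-140, 127)) = Rational(2908, 127)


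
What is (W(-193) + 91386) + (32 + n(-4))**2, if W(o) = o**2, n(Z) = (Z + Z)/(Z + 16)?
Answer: 1166551/9 ≈ 1.2962e+5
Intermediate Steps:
n(Z) = 2*Z/(16 + Z) (n(Z) = (2*Z)/(16 + Z) = 2*Z/(16 + Z))
(W(-193) + 91386) + (32 + n(-4))**2 = ((-193)**2 + 91386) + (32 + 2*(-4)/(16 - 4))**2 = (37249 + 91386) + (32 + 2*(-4)/12)**2 = 128635 + (32 + 2*(-4)*(1/12))**2 = 128635 + (32 - 2/3)**2 = 128635 + (94/3)**2 = 128635 + 8836/9 = 1166551/9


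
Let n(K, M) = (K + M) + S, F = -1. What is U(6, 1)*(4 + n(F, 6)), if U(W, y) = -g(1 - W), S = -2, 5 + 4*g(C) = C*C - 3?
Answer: -119/4 ≈ -29.750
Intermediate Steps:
g(C) = -2 + C²/4 (g(C) = -5/4 + (C*C - 3)/4 = -5/4 + (C² - 3)/4 = -5/4 + (-3 + C²)/4 = -5/4 + (-¾ + C²/4) = -2 + C²/4)
U(W, y) = 2 - (1 - W)²/4 (U(W, y) = -(-2 + (1 - W)²/4) = 2 - (1 - W)²/4)
n(K, M) = -2 + K + M (n(K, M) = (K + M) - 2 = -2 + K + M)
U(6, 1)*(4 + n(F, 6)) = (2 - (-1 + 6)²/4)*(4 + (-2 - 1 + 6)) = (2 - ¼*5²)*(4 + 3) = (2 - ¼*25)*7 = (2 - 25/4)*7 = -17/4*7 = -119/4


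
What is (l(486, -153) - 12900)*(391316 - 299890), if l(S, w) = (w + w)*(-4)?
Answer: -1067489976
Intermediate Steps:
l(S, w) = -8*w (l(S, w) = (2*w)*(-4) = -8*w)
(l(486, -153) - 12900)*(391316 - 299890) = (-8*(-153) - 12900)*(391316 - 299890) = (1224 - 12900)*91426 = -11676*91426 = -1067489976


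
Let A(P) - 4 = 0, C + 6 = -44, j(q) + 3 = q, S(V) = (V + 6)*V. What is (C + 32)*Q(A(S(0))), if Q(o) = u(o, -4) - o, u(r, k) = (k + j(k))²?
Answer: -2106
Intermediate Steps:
S(V) = V*(6 + V) (S(V) = (6 + V)*V = V*(6 + V))
j(q) = -3 + q
C = -50 (C = -6 - 44 = -50)
u(r, k) = (-3 + 2*k)² (u(r, k) = (k + (-3 + k))² = (-3 + 2*k)²)
A(P) = 4 (A(P) = 4 + 0 = 4)
Q(o) = 121 - o (Q(o) = (-3 + 2*(-4))² - o = (-3 - 8)² - o = (-11)² - o = 121 - o)
(C + 32)*Q(A(S(0))) = (-50 + 32)*(121 - 1*4) = -18*(121 - 4) = -18*117 = -2106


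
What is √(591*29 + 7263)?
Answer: 7*√498 ≈ 156.21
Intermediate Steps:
√(591*29 + 7263) = √(17139 + 7263) = √24402 = 7*√498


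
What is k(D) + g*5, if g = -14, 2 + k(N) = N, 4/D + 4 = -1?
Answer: -364/5 ≈ -72.800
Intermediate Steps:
D = -4/5 (D = 4/(-4 - 1) = 4/(-5) = 4*(-1/5) = -4/5 ≈ -0.80000)
k(N) = -2 + N
k(D) + g*5 = (-2 - 4/5) - 14*5 = -14/5 - 70 = -364/5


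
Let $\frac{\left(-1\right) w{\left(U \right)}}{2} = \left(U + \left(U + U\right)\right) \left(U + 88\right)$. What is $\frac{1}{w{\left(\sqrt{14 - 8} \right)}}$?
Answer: $\frac{1}{46428} - \frac{11 \sqrt{6}}{34821} \approx -0.00075226$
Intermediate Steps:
$w{\left(U \right)} = - 6 U \left(88 + U\right)$ ($w{\left(U \right)} = - 2 \left(U + \left(U + U\right)\right) \left(U + 88\right) = - 2 \left(U + 2 U\right) \left(88 + U\right) = - 2 \cdot 3 U \left(88 + U\right) = - 6 U \left(88 + U\right)$)
$\frac{1}{w{\left(\sqrt{14 - 8} \right)}} = \frac{1}{\left(-6\right) \sqrt{14 - 8} \left(88 + \sqrt{14 - 8}\right)} = \frac{1}{\left(-6\right) \sqrt{6} \left(88 + \sqrt{6}\right)} = - \frac{\sqrt{6}}{36 \left(88 + \sqrt{6}\right)}$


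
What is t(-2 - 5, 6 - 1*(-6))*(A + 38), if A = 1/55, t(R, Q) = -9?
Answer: -18819/55 ≈ -342.16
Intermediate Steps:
A = 1/55 ≈ 0.018182
t(-2 - 5, 6 - 1*(-6))*(A + 38) = -9*(1/55 + 38) = -9*2091/55 = -18819/55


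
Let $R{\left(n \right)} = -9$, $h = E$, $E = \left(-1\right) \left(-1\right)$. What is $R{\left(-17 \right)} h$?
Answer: $-9$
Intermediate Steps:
$E = 1$
$h = 1$
$R{\left(-17 \right)} h = \left(-9\right) 1 = -9$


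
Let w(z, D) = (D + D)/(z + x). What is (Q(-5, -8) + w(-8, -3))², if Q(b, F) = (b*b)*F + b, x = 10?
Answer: 43264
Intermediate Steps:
Q(b, F) = b + F*b² (Q(b, F) = b²*F + b = F*b² + b = b + F*b²)
w(z, D) = 2*D/(10 + z) (w(z, D) = (D + D)/(z + 10) = (2*D)/(10 + z) = 2*D/(10 + z))
(Q(-5, -8) + w(-8, -3))² = (-5*(1 - 8*(-5)) + 2*(-3)/(10 - 8))² = (-5*(1 + 40) + 2*(-3)/2)² = (-5*41 + 2*(-3)*(½))² = (-205 - 3)² = (-208)² = 43264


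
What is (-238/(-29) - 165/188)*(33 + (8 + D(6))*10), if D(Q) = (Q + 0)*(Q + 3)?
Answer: 26093227/5452 ≈ 4786.0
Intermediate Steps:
D(Q) = Q*(3 + Q)
(-238/(-29) - 165/188)*(33 + (8 + D(6))*10) = (-238/(-29) - 165/188)*(33 + (8 + 6*(3 + 6))*10) = (-238*(-1/29) - 165*1/188)*(33 + (8 + 6*9)*10) = (238/29 - 165/188)*(33 + (8 + 54)*10) = 39959*(33 + 62*10)/5452 = 39959*(33 + 620)/5452 = (39959/5452)*653 = 26093227/5452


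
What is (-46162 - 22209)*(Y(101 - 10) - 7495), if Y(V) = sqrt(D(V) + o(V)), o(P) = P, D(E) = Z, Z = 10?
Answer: 512440645 - 68371*sqrt(101) ≈ 5.1175e+8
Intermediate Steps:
D(E) = 10
Y(V) = sqrt(10 + V)
(-46162 - 22209)*(Y(101 - 10) - 7495) = (-46162 - 22209)*(sqrt(10 + (101 - 10)) - 7495) = -68371*(sqrt(10 + 91) - 7495) = -68371*(sqrt(101) - 7495) = -68371*(-7495 + sqrt(101)) = 512440645 - 68371*sqrt(101)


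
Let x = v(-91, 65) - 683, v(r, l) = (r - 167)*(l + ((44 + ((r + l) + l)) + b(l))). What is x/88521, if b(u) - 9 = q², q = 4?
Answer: -45317/88521 ≈ -0.51194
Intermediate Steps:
b(u) = 25 (b(u) = 9 + 4² = 9 + 16 = 25)
v(r, l) = (-167 + r)*(69 + r + 3*l) (v(r, l) = (r - 167)*(l + ((44 + ((r + l) + l)) + 25)) = (-167 + r)*(l + ((44 + ((l + r) + l)) + 25)) = (-167 + r)*(l + ((44 + (r + 2*l)) + 25)) = (-167 + r)*(l + ((44 + r + 2*l) + 25)) = (-167 + r)*(l + (69 + r + 2*l)) = (-167 + r)*(69 + r + 3*l))
x = -45317 (x = (-11523 + (-91)² - 501*65 - 98*(-91) + 3*65*(-91)) - 683 = (-11523 + 8281 - 32565 + 8918 - 17745) - 683 = -44634 - 683 = -45317)
x/88521 = -45317/88521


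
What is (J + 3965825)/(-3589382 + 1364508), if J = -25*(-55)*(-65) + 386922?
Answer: -2131686/1112437 ≈ -1.9162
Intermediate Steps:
J = 297547 (J = 1375*(-65) + 386922 = -89375 + 386922 = 297547)
(J + 3965825)/(-3589382 + 1364508) = (297547 + 3965825)/(-3589382 + 1364508) = 4263372/(-2224874) = 4263372*(-1/2224874) = -2131686/1112437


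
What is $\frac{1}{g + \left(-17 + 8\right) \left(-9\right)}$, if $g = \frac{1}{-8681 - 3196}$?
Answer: $\frac{11877}{962036} \approx 0.012346$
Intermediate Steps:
$g = - \frac{1}{11877}$ ($g = \frac{1}{-11877} = - \frac{1}{11877} \approx -8.4196 \cdot 10^{-5}$)
$\frac{1}{g + \left(-17 + 8\right) \left(-9\right)} = \frac{1}{- \frac{1}{11877} + \left(-17 + 8\right) \left(-9\right)} = \frac{1}{- \frac{1}{11877} - -81} = \frac{1}{- \frac{1}{11877} + 81} = \frac{1}{\frac{962036}{11877}} = \frac{11877}{962036}$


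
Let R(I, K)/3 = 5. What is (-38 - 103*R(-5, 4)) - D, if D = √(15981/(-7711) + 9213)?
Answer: -1583 - 3*√60853037498/7711 ≈ -1679.0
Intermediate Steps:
R(I, K) = 15 (R(I, K) = 3*5 = 15)
D = 3*√60853037498/7711 (D = √(15981*(-1/7711) + 9213) = √(-15981/7711 + 9213) = √(71025462/7711) = 3*√60853037498/7711 ≈ 95.974)
(-38 - 103*R(-5, 4)) - D = (-38 - 103*15) - 3*√60853037498/7711 = (-38 - 1545) - 3*√60853037498/7711 = -1583 - 3*√60853037498/7711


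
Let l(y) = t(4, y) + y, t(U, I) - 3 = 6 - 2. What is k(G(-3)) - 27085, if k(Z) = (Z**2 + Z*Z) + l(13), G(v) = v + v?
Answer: -26993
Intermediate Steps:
t(U, I) = 7 (t(U, I) = 3 + (6 - 2) = 3 + 4 = 7)
G(v) = 2*v
l(y) = 7 + y
k(Z) = 20 + 2*Z**2 (k(Z) = (Z**2 + Z*Z) + (7 + 13) = (Z**2 + Z**2) + 20 = 2*Z**2 + 20 = 20 + 2*Z**2)
k(G(-3)) - 27085 = (20 + 2*(2*(-3))**2) - 27085 = (20 + 2*(-6)**2) - 27085 = (20 + 2*36) - 27085 = (20 + 72) - 27085 = 92 - 27085 = -26993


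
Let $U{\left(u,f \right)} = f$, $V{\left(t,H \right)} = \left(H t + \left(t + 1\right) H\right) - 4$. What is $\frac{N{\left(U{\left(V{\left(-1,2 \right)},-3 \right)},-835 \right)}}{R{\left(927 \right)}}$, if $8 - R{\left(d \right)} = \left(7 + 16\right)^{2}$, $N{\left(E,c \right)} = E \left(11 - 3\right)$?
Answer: $\frac{24}{521} \approx 0.046065$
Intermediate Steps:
$V{\left(t,H \right)} = -4 + H t + H \left(1 + t\right)$ ($V{\left(t,H \right)} = \left(H t + \left(1 + t\right) H\right) - 4 = \left(H t + H \left(1 + t\right)\right) - 4 = -4 + H t + H \left(1 + t\right)$)
$N{\left(E,c \right)} = 8 E$ ($N{\left(E,c \right)} = E 8 = 8 E$)
$R{\left(d \right)} = -521$ ($R{\left(d \right)} = 8 - \left(7 + 16\right)^{2} = 8 - 23^{2} = 8 - 529 = -521$)
$\frac{N{\left(U{\left(V{\left(-1,2 \right)},-3 \right)},-835 \right)}}{R{\left(927 \right)}} = \frac{8 \left(-3\right)}{-521} = \left(-24\right) \left(- \frac{1}{521}\right) = \frac{24}{521}$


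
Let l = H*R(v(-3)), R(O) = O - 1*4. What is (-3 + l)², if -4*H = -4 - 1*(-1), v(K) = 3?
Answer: 225/16 ≈ 14.063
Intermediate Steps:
R(O) = -4 + O (R(O) = O - 4 = -4 + O)
H = ¾ (H = -(-4 - 1*(-1))/4 = -(-4 + 1)/4 = -¼*(-3) = ¾ ≈ 0.75000)
l = -¾ (l = 3*(-4 + 3)/4 = (¾)*(-1) = -¾ ≈ -0.75000)
(-3 + l)² = (-3 - ¾)² = (-15/4)² = 225/16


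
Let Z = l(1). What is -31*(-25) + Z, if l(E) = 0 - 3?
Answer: 772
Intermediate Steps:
l(E) = -3
Z = -3
-31*(-25) + Z = -31*(-25) - 3 = 775 - 3 = 772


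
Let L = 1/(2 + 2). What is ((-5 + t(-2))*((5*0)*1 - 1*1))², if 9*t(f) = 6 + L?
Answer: 24025/1296 ≈ 18.538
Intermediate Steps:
L = ¼ (L = 1/4 = ¼ ≈ 0.25000)
t(f) = 25/36 (t(f) = (6 + ¼)/9 = (⅑)*(25/4) = 25/36)
((-5 + t(-2))*((5*0)*1 - 1*1))² = ((-5 + 25/36)*((5*0)*1 - 1*1))² = (-155*(0*1 - 1)/36)² = (-155*(0 - 1)/36)² = (-155/36*(-1))² = (155/36)² = 24025/1296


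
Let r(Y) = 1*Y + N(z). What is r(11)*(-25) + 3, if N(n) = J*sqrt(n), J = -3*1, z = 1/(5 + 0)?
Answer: -272 + 15*sqrt(5) ≈ -238.46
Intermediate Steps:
z = 1/5 ≈ 0.20000
J = -3
N(n) = -3*sqrt(n)
r(Y) = Y - 3*sqrt(5)/5 (r(Y) = 1*Y - 3*sqrt(5)/5 = Y - 3*sqrt(5)/5)
r(11)*(-25) + 3 = (11 - 3*sqrt(5)/5)*(-25) + 3 = (-275 + 15*sqrt(5)) + 3 = -272 + 15*sqrt(5)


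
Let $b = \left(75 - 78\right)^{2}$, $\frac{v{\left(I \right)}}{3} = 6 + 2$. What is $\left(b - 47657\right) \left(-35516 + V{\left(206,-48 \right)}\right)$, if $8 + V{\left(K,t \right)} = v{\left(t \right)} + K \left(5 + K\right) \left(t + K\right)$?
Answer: $-325537234944$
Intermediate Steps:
$v{\left(I \right)} = 24$ ($v{\left(I \right)} = 3 \left(6 + 2\right) = 3 \cdot 8 = 24$)
$b = 9$ ($b = \left(-3\right)^{2} = 9$)
$V{\left(K,t \right)} = 16 + K \left(5 + K\right) \left(K + t\right)$ ($V{\left(K,t \right)} = -8 + \left(24 + K \left(5 + K\right) \left(t + K\right)\right) = -8 + \left(24 + K \left(5 + K\right) \left(K + t\right)\right) = 16 + K \left(5 + K\right) \left(K + t\right)$)
$\left(b - 47657\right) \left(-35516 + V{\left(206,-48 \right)}\right) = \left(9 - 47657\right) \left(-35516 + \left(16 + 206^{3} + 5 \cdot 206^{2} - 48 \cdot 206^{2} + 5 \cdot 206 \left(-48\right)\right)\right) = - 47648 \left(-35516 + \left(16 + 8741816 + 5 \cdot 42436 - 2036928 - 49440\right)\right) = - 47648 \left(-35516 + \left(16 + 8741816 + 212180 - 2036928 - 49440\right)\right) = - 47648 \left(-35516 + 6867644\right) = \left(-47648\right) 6832128 = -325537234944$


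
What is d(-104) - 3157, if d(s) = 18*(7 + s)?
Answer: -4903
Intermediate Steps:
d(s) = 126 + 18*s
d(-104) - 3157 = (126 + 18*(-104)) - 3157 = (126 - 1872) - 3157 = -1746 - 3157 = -4903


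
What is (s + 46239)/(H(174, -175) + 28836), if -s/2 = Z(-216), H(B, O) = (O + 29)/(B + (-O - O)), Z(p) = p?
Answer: 12227802/7554959 ≈ 1.6185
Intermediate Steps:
H(B, O) = (29 + O)/(B - 2*O)
s = 432 (s = -2*(-216) = 432)
(s + 46239)/(H(174, -175) + 28836) = (432 + 46239)/((29 - 175)/(174 - 2*(-175)) + 28836) = 46671/(-146/(174 + 350) + 28836) = 46671/(-146/524 + 28836) = 46671/((1/524)*(-146) + 28836) = 46671/(-73/262 + 28836) = 46671/(7554959/262) = 46671*(262/7554959) = 12227802/7554959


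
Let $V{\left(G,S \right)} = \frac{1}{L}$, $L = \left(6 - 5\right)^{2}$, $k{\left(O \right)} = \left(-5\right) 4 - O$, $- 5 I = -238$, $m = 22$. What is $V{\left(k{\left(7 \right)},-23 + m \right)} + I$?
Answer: $\frac{243}{5} \approx 48.6$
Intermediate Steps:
$I = \frac{238}{5}$ ($I = \left(- \frac{1}{5}\right) \left(-238\right) = \frac{238}{5} \approx 47.6$)
$k{\left(O \right)} = -20 - O$
$L = 1$ ($L = 1^{2} = 1$)
$V{\left(G,S \right)} = 1$ ($V{\left(G,S \right)} = 1^{-1} = 1$)
$V{\left(k{\left(7 \right)},-23 + m \right)} + I = 1 + \frac{238}{5} = \frac{243}{5}$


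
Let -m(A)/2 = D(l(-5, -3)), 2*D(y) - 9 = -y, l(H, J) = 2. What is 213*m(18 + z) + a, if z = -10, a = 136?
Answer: -1355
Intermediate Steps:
D(y) = 9/2 - y/2 (D(y) = 9/2 + (-y)/2 = 9/2 - y/2)
m(A) = -7 (m(A) = -2*(9/2 - ½*2) = -2*(9/2 - 1) = -2*7/2 = -7)
213*m(18 + z) + a = 213*(-7) + 136 = -1491 + 136 = -1355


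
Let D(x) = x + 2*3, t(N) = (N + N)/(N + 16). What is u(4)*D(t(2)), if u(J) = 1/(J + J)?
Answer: 7/9 ≈ 0.77778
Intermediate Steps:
u(J) = 1/(2*J)
t(N) = 2*N/(16 + N) (t(N) = (2*N)/(16 + N) = 2*N/(16 + N))
D(x) = 6 + x (D(x) = x + 6 = 6 + x)
u(4)*D(t(2)) = ((½)/4)*(6 + 2*2/(16 + 2)) = ((½)*(¼))*(6 + 2*2/18) = (6 + 2*2*(1/18))/8 = (6 + 2/9)/8 = (⅛)*(56/9) = 7/9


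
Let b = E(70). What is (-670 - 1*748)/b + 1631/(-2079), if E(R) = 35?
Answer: -429301/10395 ≈ -41.299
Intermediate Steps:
b = 35
(-670 - 1*748)/b + 1631/(-2079) = (-670 - 1*748)/35 + 1631/(-2079) = (-670 - 748)*(1/35) + 1631*(-1/2079) = -1418*1/35 - 233/297 = -1418/35 - 233/297 = -429301/10395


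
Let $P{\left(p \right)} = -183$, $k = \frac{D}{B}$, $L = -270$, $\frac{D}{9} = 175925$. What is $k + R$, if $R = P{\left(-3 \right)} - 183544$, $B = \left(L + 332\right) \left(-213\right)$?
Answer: $- \frac{26106259}{142} \approx -1.8385 \cdot 10^{5}$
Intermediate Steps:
$D = 1583325$ ($D = 9 \cdot 175925 = 1583325$)
$B = -13206$ ($B = \left(-270 + 332\right) \left(-213\right) = 62 \left(-213\right) = -13206$)
$k = - \frac{17025}{142}$ ($k = \frac{1583325}{-13206} = 1583325 \left(- \frac{1}{13206}\right) = - \frac{17025}{142} \approx -119.89$)
$R = -183727$ ($R = -183 - 183544 = -183727$)
$k + R = - \frac{17025}{142} - 183727 = - \frac{26106259}{142}$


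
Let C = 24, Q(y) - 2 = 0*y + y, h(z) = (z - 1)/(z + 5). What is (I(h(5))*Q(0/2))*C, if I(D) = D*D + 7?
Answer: 8592/25 ≈ 343.68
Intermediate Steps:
h(z) = (-1 + z)/(5 + z)
I(D) = 7 + D**2 (I(D) = D**2 + 7 = 7 + D**2)
Q(y) = 2 + y (Q(y) = 2 + (0*y + y) = 2 + (0 + y) = 2 + y)
(I(h(5))*Q(0/2))*C = ((7 + ((-1 + 5)/(5 + 5))**2)*(2 + 0/2))*24 = ((7 + (4/10)**2)*(2 + 0*(1/2)))*24 = ((7 + ((1/10)*4)**2)*(2 + 0))*24 = ((7 + (2/5)**2)*2)*24 = ((7 + 4/25)*2)*24 = ((179/25)*2)*24 = (358/25)*24 = 8592/25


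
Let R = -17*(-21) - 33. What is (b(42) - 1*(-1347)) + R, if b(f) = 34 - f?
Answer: 1663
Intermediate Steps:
R = 324 (R = 357 - 33 = 324)
(b(42) - 1*(-1347)) + R = ((34 - 1*42) - 1*(-1347)) + 324 = ((34 - 42) + 1347) + 324 = (-8 + 1347) + 324 = 1339 + 324 = 1663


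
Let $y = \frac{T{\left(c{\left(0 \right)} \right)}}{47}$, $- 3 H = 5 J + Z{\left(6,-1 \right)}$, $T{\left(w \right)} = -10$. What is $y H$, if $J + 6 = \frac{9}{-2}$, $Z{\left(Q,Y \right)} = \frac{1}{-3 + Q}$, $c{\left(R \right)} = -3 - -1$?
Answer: $- \frac{1565}{423} \approx -3.6998$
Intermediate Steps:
$c{\left(R \right)} = -2$ ($c{\left(R \right)} = -3 + 1 = -2$)
$J = - \frac{21}{2}$ ($J = -6 + \frac{9}{-2} = -6 + 9 \left(- \frac{1}{2}\right) = -6 - \frac{9}{2} = - \frac{21}{2} \approx -10.5$)
$H = \frac{313}{18}$ ($H = - \frac{5 \left(- \frac{21}{2}\right) + \frac{1}{-3 + 6}}{3} = - \frac{- \frac{105}{2} + \frac{1}{3}}{3} = \left(- \frac{1}{3}\right) \left(- \frac{313}{6}\right) = \frac{313}{18} \approx 17.389$)
$y = - \frac{10}{47} \approx -0.21277$
$y H = \left(- \frac{10}{47}\right) \frac{313}{18} = - \frac{1565}{423}$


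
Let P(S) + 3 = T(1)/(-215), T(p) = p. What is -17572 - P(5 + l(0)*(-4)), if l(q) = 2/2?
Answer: -3777334/215 ≈ -17569.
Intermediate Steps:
l(q) = 1 (l(q) = 2*(½) = 1)
P(S) = -646/215 (P(S) = -3 + 1/(-215) = -3 + 1*(-1/215) = -3 - 1/215 = -646/215)
-17572 - P(5 + l(0)*(-4)) = -17572 - 1*(-646/215) = -17572 + 646/215 = -3777334/215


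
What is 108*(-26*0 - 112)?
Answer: -12096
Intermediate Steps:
108*(-26*0 - 112) = 108*(0 - 112) = 108*(-112) = -12096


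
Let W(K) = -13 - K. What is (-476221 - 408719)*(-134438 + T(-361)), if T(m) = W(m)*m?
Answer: 230142806040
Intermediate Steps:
T(m) = m*(-13 - m) (T(m) = (-13 - m)*m = m*(-13 - m))
(-476221 - 408719)*(-134438 + T(-361)) = (-476221 - 408719)*(-134438 - 1*(-361)*(13 - 361)) = -884940*(-134438 - 1*(-361)*(-348)) = -884940*(-134438 - 125628) = -884940*(-260066) = 230142806040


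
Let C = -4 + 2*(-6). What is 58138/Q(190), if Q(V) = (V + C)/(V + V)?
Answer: 11046220/87 ≈ 1.2697e+5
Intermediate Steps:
C = -16 (C = -4 - 12 = -16)
Q(V) = (-16 + V)/(2*V) (Q(V) = (V - 16)/(V + V) = (-16 + V)/((2*V)) = (-16 + V)*(1/(2*V)) = (-16 + V)/(2*V))
58138/Q(190) = 58138/(((1/2)*(-16 + 190)/190)) = 58138/(((1/2)*(1/190)*174)) = 58138/(87/190) = 58138*(190/87) = 11046220/87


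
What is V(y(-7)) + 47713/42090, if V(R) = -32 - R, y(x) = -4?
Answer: -1130807/42090 ≈ -26.866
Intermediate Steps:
V(y(-7)) + 47713/42090 = (-32 - 1*(-4)) + 47713/42090 = (-32 + 4) + 47713*(1/42090) = -28 + 47713/42090 = -1130807/42090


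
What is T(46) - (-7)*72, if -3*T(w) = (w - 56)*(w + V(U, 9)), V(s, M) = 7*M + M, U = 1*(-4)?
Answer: 2692/3 ≈ 897.33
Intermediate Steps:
U = -4
V(s, M) = 8*M
T(w) = -(-56 + w)*(72 + w)/3 (T(w) = -(w - 56)*(w + 8*9)/3 = -(-56 + w)*(w + 72)/3 = -(-56 + w)*(72 + w)/3)
T(46) - (-7)*72 = (1344 - 16/3*46 - 1/3*46**2) - (-7)*72 = (1344 - 736/3 - 1/3*2116) - 1*(-504) = (1344 - 736/3 - 2116/3) + 504 = 1180/3 + 504 = 2692/3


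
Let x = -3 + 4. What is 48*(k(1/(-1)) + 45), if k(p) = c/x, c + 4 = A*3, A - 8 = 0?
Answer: 3120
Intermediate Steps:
x = 1
A = 8 (A = 8 + 0 = 8)
c = 20 (c = -4 + 8*3 = -4 + 24 = 20)
k(p) = 20 (k(p) = 20/1 = 20*1 = 20)
48*(k(1/(-1)) + 45) = 48*(20 + 45) = 48*65 = 3120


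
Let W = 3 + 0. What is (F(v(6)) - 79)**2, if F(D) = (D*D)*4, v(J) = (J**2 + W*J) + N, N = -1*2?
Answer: 115283169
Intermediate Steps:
N = -2
W = 3
v(J) = -2 + J**2 + 3*J (v(J) = (J**2 + 3*J) - 2 = -2 + J**2 + 3*J)
F(D) = 4*D**2 (F(D) = D**2*4 = 4*D**2)
(F(v(6)) - 79)**2 = (4*(-2 + 6**2 + 3*6)**2 - 79)**2 = (4*(-2 + 36 + 18)**2 - 79)**2 = (4*52**2 - 79)**2 = (4*2704 - 79)**2 = (10816 - 79)**2 = 10737**2 = 115283169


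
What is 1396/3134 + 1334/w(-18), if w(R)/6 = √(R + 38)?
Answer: 698/1567 + 667*√5/30 ≈ 50.161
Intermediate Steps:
w(R) = 6*√(38 + R) (w(R) = 6*√(R + 38) = 6*√(38 + R))
1396/3134 + 1334/w(-18) = 1396/3134 + 1334/((6*√(38 - 18))) = 1396*(1/3134) + 1334/((6*√20)) = 698/1567 + 1334/((6*(2*√5))) = 698/1567 + 1334/((12*√5)) = 698/1567 + 1334*(√5/60) = 698/1567 + 667*√5/30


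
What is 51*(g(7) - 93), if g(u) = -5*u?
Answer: -6528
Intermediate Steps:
51*(g(7) - 93) = 51*(-5*7 - 93) = 51*(-35 - 93) = 51*(-128) = -6528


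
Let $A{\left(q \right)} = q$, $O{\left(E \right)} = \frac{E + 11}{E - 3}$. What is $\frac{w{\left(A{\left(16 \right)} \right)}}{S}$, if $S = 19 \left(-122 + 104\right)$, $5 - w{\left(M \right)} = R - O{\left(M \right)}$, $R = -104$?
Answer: $- \frac{38}{117} \approx -0.32479$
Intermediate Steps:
$O{\left(E \right)} = \frac{11 + E}{-3 + E}$
$w{\left(M \right)} = 109 + \frac{11 + M}{-3 + M}$ ($w{\left(M \right)} = 5 - \left(-104 - \frac{11 + M}{-3 + M}\right) = 5 + \left(104 + \frac{11 + M}{-3 + M}\right) = 109 + \frac{11 + M}{-3 + M}$)
$S = -342$ ($S = 19 \left(-18\right) = -342$)
$\frac{w{\left(A{\left(16 \right)} \right)}}{S} = \frac{2 \frac{1}{-3 + 16} \left(-158 + 55 \cdot 16\right)}{-342} = \frac{2 \left(-158 + 880\right)}{13} \left(- \frac{1}{342}\right) = 2 \cdot \frac{1}{13} \cdot 722 \left(- \frac{1}{342}\right) = \frac{1444}{13} \left(- \frac{1}{342}\right) = - \frac{38}{117}$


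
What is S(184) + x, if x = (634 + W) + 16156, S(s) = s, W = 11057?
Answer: 28031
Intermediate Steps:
x = 27847 (x = (634 + 11057) + 16156 = 11691 + 16156 = 27847)
S(184) + x = 184 + 27847 = 28031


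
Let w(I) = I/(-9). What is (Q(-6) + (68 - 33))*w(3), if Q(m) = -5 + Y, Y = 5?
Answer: -35/3 ≈ -11.667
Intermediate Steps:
w(I) = -I/9 (w(I) = I*(-⅑) = -I/9)
Q(m) = 0 (Q(m) = -5 + 5 = 0)
(Q(-6) + (68 - 33))*w(3) = (0 + (68 - 33))*(-⅑*3) = (0 + 35)*(-⅓) = 35*(-⅓) = -35/3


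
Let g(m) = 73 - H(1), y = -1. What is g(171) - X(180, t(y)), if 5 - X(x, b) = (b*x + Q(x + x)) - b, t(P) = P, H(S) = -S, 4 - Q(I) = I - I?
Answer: -106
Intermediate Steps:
Q(I) = 4 (Q(I) = 4 - (I - I) = 4 - 1*0 = 4 + 0 = 4)
g(m) = 74 (g(m) = 73 - (-1) = 73 - 1*(-1) = 73 + 1 = 74)
X(x, b) = 1 + b - b*x (X(x, b) = 5 - ((b*x + 4) - b) = 5 - ((4 + b*x) - b) = 5 - (4 - b + b*x) = 5 + (-4 + b - b*x) = 1 + b - b*x)
g(171) - X(180, t(y)) = 74 - (1 - 1 - 1*(-1)*180) = 74 - (1 - 1 + 180) = 74 - 1*180 = 74 - 180 = -106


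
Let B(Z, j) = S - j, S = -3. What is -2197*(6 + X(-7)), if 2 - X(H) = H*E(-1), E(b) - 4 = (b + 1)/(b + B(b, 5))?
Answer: -79092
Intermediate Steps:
B(Z, j) = -3 - j
E(b) = 4 + (1 + b)/(-8 + b) (E(b) = 4 + (b + 1)/(b + (-3 - 1*5)) = 4 + (1 + b)/(b + (-3 - 5)) = 4 + (1 + b)/(b - 8) = 4 + (1 + b)/(-8 + b))
X(H) = 2 - 4*H (X(H) = 2 - H*(-31 + 5*(-1))/(-8 - 1) = 2 - H*(-31 - 5)/(-9) = 2 - H*(-⅑*(-36)) = 2 - H*4 = 2 - 4*H)
-2197*(6 + X(-7)) = -2197*(6 + (2 - 4*(-7))) = -2197*(6 + (2 + 28)) = -2197*(6 + 30) = -2197*36 = -79092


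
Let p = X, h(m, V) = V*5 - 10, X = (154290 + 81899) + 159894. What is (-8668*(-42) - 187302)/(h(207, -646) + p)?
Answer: 176754/392843 ≈ 0.44994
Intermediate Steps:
X = 396083 (X = 236189 + 159894 = 396083)
h(m, V) = -10 + 5*V (h(m, V) = 5*V - 10 = -10 + 5*V)
p = 396083
(-8668*(-42) - 187302)/(h(207, -646) + p) = (-8668*(-42) - 187302)/((-10 + 5*(-646)) + 396083) = (364056 - 187302)/((-10 - 3230) + 396083) = 176754/(-3240 + 396083) = 176754/392843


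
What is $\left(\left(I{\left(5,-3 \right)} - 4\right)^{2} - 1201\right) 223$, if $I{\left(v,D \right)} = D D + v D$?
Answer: $-245523$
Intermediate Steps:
$I{\left(v,D \right)} = D^{2} + D v$
$\left(\left(I{\left(5,-3 \right)} - 4\right)^{2} - 1201\right) 223 = \left(\left(- 3 \left(-3 + 5\right) - 4\right)^{2} - 1201\right) 223 = \left(\left(\left(-3\right) 2 - 4\right)^{2} - 1201\right) 223 = \left(\left(-6 - 4\right)^{2} - 1201\right) 223 = \left(\left(-10\right)^{2} - 1201\right) 223 = \left(100 - 1201\right) 223 = \left(-1101\right) 223 = -245523$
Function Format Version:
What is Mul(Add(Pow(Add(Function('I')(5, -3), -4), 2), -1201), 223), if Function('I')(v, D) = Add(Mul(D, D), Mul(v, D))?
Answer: -245523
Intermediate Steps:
Function('I')(v, D) = Add(Pow(D, 2), Mul(D, v))
Mul(Add(Pow(Add(Function('I')(5, -3), -4), 2), -1201), 223) = Mul(Add(Pow(Add(Mul(-3, Add(-3, 5)), -4), 2), -1201), 223) = Mul(Add(Pow(Add(Mul(-3, 2), -4), 2), -1201), 223) = Mul(Add(Pow(Add(-6, -4), 2), -1201), 223) = Mul(Add(Pow(-10, 2), -1201), 223) = Mul(Add(100, -1201), 223) = Mul(-1101, 223) = -245523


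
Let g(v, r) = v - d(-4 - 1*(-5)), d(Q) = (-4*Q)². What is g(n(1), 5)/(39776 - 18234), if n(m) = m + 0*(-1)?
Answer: -15/21542 ≈ -0.00069631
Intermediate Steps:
d(Q) = 16*Q²
n(m) = m (n(m) = m + 0 = m)
g(v, r) = -16 + v (g(v, r) = v - 16*(-4 - 1*(-5))² = v - 16*(-4 + 5)² = v - 16*1² = v - 16 = -16 + v)
g(n(1), 5)/(39776 - 18234) = (-16 + 1)/(39776 - 18234) = -15/21542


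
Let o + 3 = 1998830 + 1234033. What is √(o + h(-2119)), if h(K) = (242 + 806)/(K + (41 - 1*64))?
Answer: 2*√103006177946/357 ≈ 1798.0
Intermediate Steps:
h(K) = 1048/(-23 + K) (h(K) = 1048/(K + (41 - 64)) = 1048/(K - 23) = 1048/(-23 + K))
o = 3232860 (o = -3 + (1998830 + 1234033) = -3 + 3232863 = 3232860)
√(o + h(-2119)) = √(3232860 + 1048/(-23 - 2119)) = √(3232860 + 1048/(-2142)) = √(3232860 + 1048*(-1/2142)) = √(3232860 - 524/1071) = √(3462392536/1071) = 2*√103006177946/357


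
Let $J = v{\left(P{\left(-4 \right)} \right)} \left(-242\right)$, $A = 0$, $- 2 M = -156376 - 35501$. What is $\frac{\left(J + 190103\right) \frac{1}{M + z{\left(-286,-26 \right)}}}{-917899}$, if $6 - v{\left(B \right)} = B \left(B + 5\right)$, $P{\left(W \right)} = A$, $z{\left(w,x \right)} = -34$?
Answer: $- \frac{377302}{176061289291} \approx -2.143 \cdot 10^{-6}$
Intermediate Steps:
$M = \frac{191877}{2}$ ($M = - \frac{-156376 - 35501}{2} = \left(- \frac{1}{2}\right) \left(-191877\right) = \frac{191877}{2} \approx 95939.0$)
$P{\left(W \right)} = 0$
$v{\left(B \right)} = 6 - B \left(5 + B\right)$ ($v{\left(B \right)} = 6 - B \left(B + 5\right) = 6 - B \left(5 + B\right)$)
$J = -1452$ ($J = \left(6 - 0^{2} - 0\right) \left(-242\right) = \left(6 - 0 + 0\right) \left(-242\right) = \left(6 + 0 + 0\right) \left(-242\right) = 6 \left(-242\right) = -1452$)
$\frac{\left(J + 190103\right) \frac{1}{M + z{\left(-286,-26 \right)}}}{-917899} = \frac{\left(-1452 + 190103\right) \frac{1}{\frac{191877}{2} - 34}}{-917899} = \frac{188651}{\frac{191809}{2}} \left(- \frac{1}{917899}\right) = 188651 \cdot \frac{2}{191809} \left(- \frac{1}{917899}\right) = \frac{377302}{191809} \left(- \frac{1}{917899}\right) = - \frac{377302}{176061289291}$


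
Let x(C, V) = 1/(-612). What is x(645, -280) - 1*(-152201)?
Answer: 93147011/612 ≈ 1.5220e+5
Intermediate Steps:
x(C, V) = -1/612
x(645, -280) - 1*(-152201) = -1/612 - 1*(-152201) = -1/612 + 152201 = 93147011/612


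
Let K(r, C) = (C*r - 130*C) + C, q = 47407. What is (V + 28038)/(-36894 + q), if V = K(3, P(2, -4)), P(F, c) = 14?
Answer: 26274/10513 ≈ 2.4992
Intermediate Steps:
K(r, C) = -129*C + C*r (K(r, C) = (-130*C + C*r) + C = -129*C + C*r)
V = -1764 (V = 14*(-129 + 3) = 14*(-126) = -1764)
(V + 28038)/(-36894 + q) = (-1764 + 28038)/(-36894 + 47407) = 26274/10513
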